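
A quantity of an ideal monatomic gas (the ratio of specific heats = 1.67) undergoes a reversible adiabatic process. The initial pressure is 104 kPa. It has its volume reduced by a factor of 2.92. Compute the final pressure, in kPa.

P₂ ≈ 623 kPa

Since PV^γ is constant along a reversible adiabat, P₂ = P₁ (V₁/V₂)^γ.
P₂ = 104 × 2.92^(1.67) = 622.6 kPa.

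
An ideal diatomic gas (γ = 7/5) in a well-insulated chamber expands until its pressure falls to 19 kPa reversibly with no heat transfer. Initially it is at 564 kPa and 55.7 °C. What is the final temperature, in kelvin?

Along an adiabat T P^((1−γ)/γ) is constant, so T₂ = T₁ (P₂/P₁)^((γ−1)/γ).
T₁ = 55.7 °C = 328.8 K.
T₂ = 328.8 × (19/564)^(2/7) = 124.8 K.

T₂ ≈ 125 K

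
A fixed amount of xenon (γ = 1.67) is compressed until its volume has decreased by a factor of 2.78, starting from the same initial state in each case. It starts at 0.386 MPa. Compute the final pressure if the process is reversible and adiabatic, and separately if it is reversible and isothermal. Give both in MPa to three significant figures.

adiabatic: 2.13 MPa; isothermal: 1.07 MPa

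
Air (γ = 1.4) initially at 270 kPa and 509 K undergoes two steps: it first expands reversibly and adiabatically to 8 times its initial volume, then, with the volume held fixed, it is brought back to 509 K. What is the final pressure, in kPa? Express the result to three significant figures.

P₃ ≈ 33.8 kPa

Adiabatic step (PV^γ = const): P₂ = 270×(1/8)^(1.4) = 14.69 kPa; T₂ = 509×(1/8)^(0.4) = 221.6 K.
Isochoric: P₃ = P₂(T₃/T₂) = 14.69 × (509/221.6) = 33.75 kPa.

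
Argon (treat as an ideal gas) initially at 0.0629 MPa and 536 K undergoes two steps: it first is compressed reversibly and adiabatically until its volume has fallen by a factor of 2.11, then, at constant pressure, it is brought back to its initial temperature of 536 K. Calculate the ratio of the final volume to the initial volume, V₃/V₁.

V₃/V₁ ≈ 0.288

For a monatomic ideal gas γ = 5/3.
Adiabatic step: V₂/V₁ = 0.4739; T₂ = T₁·2.11^(2/3) = 881.8 K.
Isobaric step: V₃/V₂ = T₃/T₂ = 536/881.8.
V₃/V₁ = (V₂/V₁)(V₃/V₂) = 0.4739 × (536/881.8) = 0.2881.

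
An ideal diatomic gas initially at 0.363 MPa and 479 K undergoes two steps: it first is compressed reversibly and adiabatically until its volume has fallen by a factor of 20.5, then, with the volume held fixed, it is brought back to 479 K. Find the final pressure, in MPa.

P₃ ≈ 7.44 MPa

For a diatomic ideal gas γ = 7/5.
Adiabatic step (PV^γ = const): P₂ = 0.363×20.5^(7/5) = 24.91 MPa; T₂ = 479×20.5^(2/5) = 1603 K.
Isochoric: P₃ = P₂(T₃/T₂) = 24.91 × (479/1603) = 7.441 MPa.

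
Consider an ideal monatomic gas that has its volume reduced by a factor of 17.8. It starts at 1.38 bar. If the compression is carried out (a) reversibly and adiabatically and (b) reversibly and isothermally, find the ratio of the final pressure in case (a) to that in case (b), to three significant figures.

For a monatomic ideal gas γ = 5/3.
Isothermal: P_b = P₁(V₁/V₂) = 1.38×17.8.
Adiabatic: P_a = P₁(V₁/V₂)^γ = 1.38×17.8^(5/3).
P_a/P_b = (V₁/V₂)^(γ−1) = 17.8^(2/3) = 6.817.

P_adiabatic / P_isothermal ≈ 6.82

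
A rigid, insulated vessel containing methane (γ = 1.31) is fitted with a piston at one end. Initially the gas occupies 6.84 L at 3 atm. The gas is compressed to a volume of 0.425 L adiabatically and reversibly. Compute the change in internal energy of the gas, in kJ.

P₂ = P₁(V₁/V₂)^γ = 3×(6.84/0.425)^(1.31) = 114.2 atm.
For a reversible adiabat, W_by_gas = (P₁V₁ − P₂V₂)/(γ−1).
W_by = (304000×0.00684 − 1.158×10^7×0.000425) / (0.31) = -9164 J.
Q = 0 ⇒ ΔU = −W_by = 9164 J.

ΔU ≈ 9.16 kJ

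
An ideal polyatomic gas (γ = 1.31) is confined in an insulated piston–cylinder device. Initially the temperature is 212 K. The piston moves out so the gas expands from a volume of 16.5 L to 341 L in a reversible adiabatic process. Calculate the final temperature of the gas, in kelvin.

For a reversible adiabat TV^(γ−1) is constant, so T₂ = T₁ (V₁/V₂)^(γ−1).
T₂ = 212 × (16.5/341)^(0.31) = 82.91 K.

T₂ ≈ 82.9 K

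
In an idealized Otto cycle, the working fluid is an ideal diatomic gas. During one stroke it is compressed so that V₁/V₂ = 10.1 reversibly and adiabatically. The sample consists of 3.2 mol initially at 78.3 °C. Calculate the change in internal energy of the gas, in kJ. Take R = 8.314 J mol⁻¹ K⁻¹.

Adiabatic: T₁V₁^(γ−1) = T₂V₂^(γ−1) ⇒ T₂ = T₁ (V₁/V₂)^(γ−1).
γ = 7/5 for a diatomic ideal gas, so γ−1 = 2/5.
T₁ = 78.3 °C = 351.4 K.
T₂ = 351.4 × 10.1^(2/5) = 886.3 K.
Q = 0, so ΔU = W_on_gas = nCᵥΔT with Cᵥ = R/(γ−1) = 20.79 J/(mol·K).
ΔU = 3.2 × 20.79 × (886.3 − 351.4) = 35580 J.

ΔU ≈ 35.6 kJ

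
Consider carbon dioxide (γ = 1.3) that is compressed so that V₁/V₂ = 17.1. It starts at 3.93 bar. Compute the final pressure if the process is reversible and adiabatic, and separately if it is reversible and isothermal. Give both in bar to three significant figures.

adiabatic: 158 bar; isothermal: 67.2 bar

Isothermal: P₂ = P₁(V₁/V₂) = 3.93×17.1 = 67.2 bar.
Adiabatic: P₂ = P₁(V₁/V₂)^γ = 3.93×17.1^(1.3) = 157.5 bar.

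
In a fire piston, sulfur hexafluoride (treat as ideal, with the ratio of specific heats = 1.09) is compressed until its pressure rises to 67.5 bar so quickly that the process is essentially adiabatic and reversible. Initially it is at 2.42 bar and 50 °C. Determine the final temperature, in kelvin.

T₂ ≈ 425 K

Along an adiabat T P^((1−γ)/γ) is constant, so T₂ = T₁ (P₂/P₁)^((γ−1)/γ).
T₁ = 50 °C = 323.1 K.
T₂ = 323.1 × (67.5/2.42)^(0.0826) = 425.4 K.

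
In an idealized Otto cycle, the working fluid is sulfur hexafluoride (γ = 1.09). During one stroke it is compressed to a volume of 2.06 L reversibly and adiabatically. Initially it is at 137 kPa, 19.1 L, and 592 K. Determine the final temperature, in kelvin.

T₂ ≈ 723 K

Adiabatic: T₁V₁^(γ−1) = T₂V₂^(γ−1) ⇒ T₂ = T₁ (V₁/V₂)^(γ−1).
T₂ = 592 × (19.1/2.06)^(0.09) = 723.4 K.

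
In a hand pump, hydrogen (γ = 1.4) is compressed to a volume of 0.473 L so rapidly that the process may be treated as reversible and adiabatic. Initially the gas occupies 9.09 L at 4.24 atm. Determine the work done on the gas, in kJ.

P₂ = P₁(V₁/V₂)^γ = 4.24×(9.09/0.473)^(1.4) = 265.8 atm.
For a reversible adiabat, W_by_gas = (P₁V₁ − P₂V₂)/(γ−1).
W_by = (429600×0.00909 − 2.693×10^7×0.000473) / (0.4) = -22080 J.
W_on_gas = −W_by = 22080 J.

W ≈ 22.1 kJ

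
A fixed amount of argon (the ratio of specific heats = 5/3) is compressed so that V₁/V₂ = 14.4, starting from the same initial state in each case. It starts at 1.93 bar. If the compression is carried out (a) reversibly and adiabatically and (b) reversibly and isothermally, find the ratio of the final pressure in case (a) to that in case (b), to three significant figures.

P_adiabatic / P_isothermal ≈ 5.92

Isothermal: P_b = P₁(V₁/V₂) = 1.93×14.4.
Adiabatic: P_a = P₁(V₁/V₂)^γ = 1.93×14.4^(5/3).
P_a/P_b = (V₁/V₂)^(γ−1) = 14.4^(2/3) = 5.919.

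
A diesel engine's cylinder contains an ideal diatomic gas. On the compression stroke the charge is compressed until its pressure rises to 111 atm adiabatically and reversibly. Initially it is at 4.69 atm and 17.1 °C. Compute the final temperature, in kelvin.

Along an adiabat T P^((1−γ)/γ) is constant, so T₂ = T₁ (P₂/P₁)^((γ−1)/γ).
For a diatomic ideal gas γ = 7/5, so (γ−1)/γ = 2/7.
T₁ = 17.1 °C = 290.2 K.
T₂ = 290.2 × (111/4.69)^(2/7) = 716.8 K.

T₂ ≈ 717 K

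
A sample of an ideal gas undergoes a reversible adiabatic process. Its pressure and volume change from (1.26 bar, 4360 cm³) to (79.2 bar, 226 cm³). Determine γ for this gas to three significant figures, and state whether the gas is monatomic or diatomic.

PV^γ = const ⇒ γ = ln(P₂/P₁) / ln(V₁/V₂).
γ = ln(79.2/1.26) / ln(4360/226) = 1.399.
γ ≈ 1.40 is close to 7/5, so the gas is diatomic.

γ ≈ 1.40; diatomic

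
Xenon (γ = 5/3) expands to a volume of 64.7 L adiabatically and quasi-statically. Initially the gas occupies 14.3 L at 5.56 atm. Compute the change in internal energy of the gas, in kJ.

ΔU ≈ -7.67 kJ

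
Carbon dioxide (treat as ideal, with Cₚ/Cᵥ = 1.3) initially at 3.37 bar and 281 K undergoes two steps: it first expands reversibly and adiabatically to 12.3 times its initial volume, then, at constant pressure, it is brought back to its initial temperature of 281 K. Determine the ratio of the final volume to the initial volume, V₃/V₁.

Adiabatic step: V₂/V₁ = 12.3; T₂ = T₁·(1/12.3)^(0.3) = 132.4 K.
Isobaric step: V₃/V₂ = T₃/T₂ = 281/132.4.
V₃/V₁ = (V₂/V₁)(V₃/V₂) = 12.3 × (281/132.4) = 26.11.

V₃/V₁ ≈ 26.1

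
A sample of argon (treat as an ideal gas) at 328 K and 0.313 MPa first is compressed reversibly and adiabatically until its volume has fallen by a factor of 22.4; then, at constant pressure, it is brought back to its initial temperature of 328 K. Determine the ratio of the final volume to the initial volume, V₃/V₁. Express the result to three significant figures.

For a monatomic ideal gas γ = 5/3.
Adiabatic step: V₂/V₁ = 0.04464; T₂ = T₁·22.4^(2/3) = 2606 K.
Isobaric step: V₃/V₂ = T₃/T₂ = 328/2606.
V₃/V₁ = (V₂/V₁)(V₃/V₂) = 0.04464 × (328/2606) = 0.005618.

V₃/V₁ ≈ 0.00562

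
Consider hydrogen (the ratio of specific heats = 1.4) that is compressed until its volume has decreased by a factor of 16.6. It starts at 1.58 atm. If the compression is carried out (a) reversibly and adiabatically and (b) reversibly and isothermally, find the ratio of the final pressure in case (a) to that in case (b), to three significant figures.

P_adiabatic / P_isothermal ≈ 3.08

Isothermal: P_b = P₁(V₁/V₂) = 1.58×16.6.
Adiabatic: P_a = P₁(V₁/V₂)^γ = 1.58×16.6^(1.4).
P_a/P_b = (V₁/V₂)^(γ−1) = 16.6^(0.4) = 3.076.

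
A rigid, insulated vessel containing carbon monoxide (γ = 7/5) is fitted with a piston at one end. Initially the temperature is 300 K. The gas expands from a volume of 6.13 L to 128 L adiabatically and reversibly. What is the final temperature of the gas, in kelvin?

T₂ ≈ 89.0 K

Adiabatic: T₁V₁^(γ−1) = T₂V₂^(γ−1) ⇒ T₂ = T₁ (V₁/V₂)^(γ−1).
T₂ = 300 × (6.13/128)^(2/5) = 88.97 K.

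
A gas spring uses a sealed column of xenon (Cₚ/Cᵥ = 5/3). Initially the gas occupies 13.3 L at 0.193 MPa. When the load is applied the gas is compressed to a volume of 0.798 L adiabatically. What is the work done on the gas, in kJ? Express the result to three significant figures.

W ≈ 21.3 kJ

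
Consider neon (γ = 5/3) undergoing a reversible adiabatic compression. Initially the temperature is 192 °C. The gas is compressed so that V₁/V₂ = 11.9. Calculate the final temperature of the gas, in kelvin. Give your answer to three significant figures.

T₂ ≈ 2420 K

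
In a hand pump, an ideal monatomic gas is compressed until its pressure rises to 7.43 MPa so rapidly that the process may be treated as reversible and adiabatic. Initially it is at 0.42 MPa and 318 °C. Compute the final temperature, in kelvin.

Along an adiabat T P^((1−γ)/γ) is constant, so T₂ = T₁ (P₂/P₁)^((γ−1)/γ).
For a monatomic ideal gas γ = 5/3, so (γ−1)/γ = 2/5.
T₁ = 318 °C = 591.1 K.
T₂ = 591.1 × (7.43/0.42)^(2/5) = 1865 K.

T₂ ≈ 1870 K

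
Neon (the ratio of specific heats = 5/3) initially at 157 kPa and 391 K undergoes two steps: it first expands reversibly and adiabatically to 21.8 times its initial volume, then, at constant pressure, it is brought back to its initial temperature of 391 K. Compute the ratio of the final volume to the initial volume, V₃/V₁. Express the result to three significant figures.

Adiabatic step: V₂/V₁ = 21.8; T₂ = T₁·(1/21.8)^(2/3) = 50.1 K.
Isobaric step: V₃/V₂ = T₃/T₂ = 391/50.1.
V₃/V₁ = (V₂/V₁)(V₃/V₂) = 21.8 × (391/50.1) = 170.1.

V₃/V₁ ≈ 170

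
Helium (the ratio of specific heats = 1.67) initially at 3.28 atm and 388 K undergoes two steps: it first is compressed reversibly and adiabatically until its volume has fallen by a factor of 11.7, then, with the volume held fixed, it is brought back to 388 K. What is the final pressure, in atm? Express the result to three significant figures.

Adiabatic step (PV^γ = const): P₂ = 3.28×11.7^(1.67) = 199.4 atm; T₂ = 388×11.7^(0.67) = 2016 K.
Isochoric: P₃ = P₂(T₃/T₂) = 199.4 × (388/2016) = 38.38 atm.

P₃ ≈ 38.4 atm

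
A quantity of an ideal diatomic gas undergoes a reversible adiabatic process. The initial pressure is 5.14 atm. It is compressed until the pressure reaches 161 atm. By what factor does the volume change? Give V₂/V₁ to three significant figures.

V₂/V₁ ≈ 0.0854

From PV^γ = const, V₂/V₁ = (P₁/P₂)^(1/γ).
For a diatomic ideal gas γ = 7/5.
V₂/V₁ = (5.14/161)^(5/7) = 0.08541.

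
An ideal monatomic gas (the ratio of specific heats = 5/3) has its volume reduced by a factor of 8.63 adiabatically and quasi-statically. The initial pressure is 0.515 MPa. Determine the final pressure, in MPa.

Adiabatic: P₁V₁^γ = P₂V₂^γ ⇒ P₂ = P₁ (V₁/V₂)^γ.
P₂ = 0.515 × 8.63^(5/3) = 18.7 MPa.

P₂ ≈ 18.7 MPa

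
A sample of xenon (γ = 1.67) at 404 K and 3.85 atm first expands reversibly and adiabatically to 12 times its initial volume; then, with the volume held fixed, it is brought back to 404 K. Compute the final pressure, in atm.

P₃ ≈ 0.321 atm

Adiabatic step (PV^γ = const): P₂ = 3.85×(1/12)^(1.67) = 0.06071 atm; T₂ = 404×(1/12)^(0.67) = 76.44 K.
Isochoric: P₃ = P₂(T₃/T₂) = 0.06071 × (404/76.44) = 0.3208 atm.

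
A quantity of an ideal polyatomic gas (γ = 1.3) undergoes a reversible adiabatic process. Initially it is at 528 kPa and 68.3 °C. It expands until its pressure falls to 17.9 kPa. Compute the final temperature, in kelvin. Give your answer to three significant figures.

T₂ ≈ 156 K

Adiabatic: T₂/T₁ = (P₂/P₁)^((γ−1)/γ).
T₁ = 68.3 °C = 341.4 K.
T₂ = 341.4 × (17.9/528)^(0.231) = 156.4 K.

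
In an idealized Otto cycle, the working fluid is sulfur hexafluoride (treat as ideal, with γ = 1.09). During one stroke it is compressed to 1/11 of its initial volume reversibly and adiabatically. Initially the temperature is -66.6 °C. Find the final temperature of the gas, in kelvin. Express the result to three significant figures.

T₂ ≈ 256 K

For a reversible adiabat TV^(γ−1) is constant, so T₂ = T₁ (V₁/V₂)^(γ−1).
T₁ = -66.6 °C = 206.5 K.
T₂ = 206.5 × 11^(0.09) = 256.3 K.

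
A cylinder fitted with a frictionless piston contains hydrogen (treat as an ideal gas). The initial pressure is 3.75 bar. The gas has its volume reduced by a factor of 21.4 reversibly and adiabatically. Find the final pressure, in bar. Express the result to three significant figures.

Adiabatic: P₁V₁^γ = P₂V₂^γ ⇒ P₂ = P₁ (V₁/V₂)^γ.
For a diatomic ideal gas γ = 7/5.
P₂ = 3.75 × 21.4^(7/5) = 273.3 bar.

P₂ ≈ 273 bar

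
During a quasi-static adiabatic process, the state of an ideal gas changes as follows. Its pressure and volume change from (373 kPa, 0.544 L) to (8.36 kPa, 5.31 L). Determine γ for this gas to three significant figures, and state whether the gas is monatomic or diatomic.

PV^γ = const ⇒ γ = ln(P₂/P₁) / ln(V₁/V₂).
γ = ln(8.36/373) / ln(0.544/5.31) = 1.667.
γ ≈ 1.67 is close to 5/3, so the gas is monatomic.

γ ≈ 1.67; monatomic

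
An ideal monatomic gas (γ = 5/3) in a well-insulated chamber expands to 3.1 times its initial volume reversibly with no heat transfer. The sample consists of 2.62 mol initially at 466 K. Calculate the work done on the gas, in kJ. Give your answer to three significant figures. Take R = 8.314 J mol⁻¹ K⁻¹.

W ≈ -8.06 kJ

For a reversible adiabat TV^(γ−1) is constant, so T₂ = T₁ (V₁/V₂)^(γ−1).
T₂ = 466 × (1/3.1)^(2/3) = 219.2 K.
Q = 0, so ΔU = W_on_gas = nCᵥΔT with Cᵥ = R/(γ−1) = 12.47 J/(mol·K).
ΔU = 2.62 × 12.47 × (219.2 − 466) = -8064 J.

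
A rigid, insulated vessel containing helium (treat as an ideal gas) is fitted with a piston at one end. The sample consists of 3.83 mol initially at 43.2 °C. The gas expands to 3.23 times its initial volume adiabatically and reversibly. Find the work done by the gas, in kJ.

W ≈ 8.20 kJ

For a reversible adiabat TV^(γ−1) is constant, so T₂ = T₁ (V₁/V₂)^(γ−1).
γ = 5/3 for a monatomic ideal gas, so γ−1 = 2/3.
T₁ = 43.2 °C = 316.3 K.
T₂ = 316.3 × (1/3.23)^(2/3) = 144.8 K.
Q = 0, so ΔU = W_on_gas = nCᵥΔT with Cᵥ = R/(γ−1) = 12.47 J/(mol·K).
ΔU = 3.83 × 12.47 × (144.8 − 316.3) = -8195 J.
Work done by the gas = −ΔU = 8195 J.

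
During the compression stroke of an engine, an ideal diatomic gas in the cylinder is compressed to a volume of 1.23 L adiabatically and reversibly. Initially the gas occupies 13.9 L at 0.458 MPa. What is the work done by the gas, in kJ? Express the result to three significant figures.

W ≈ -26.1 kJ

γ = 7/5 for a diatomic ideal gas.
P₂ = P₁(V₁/V₂)^γ = 0.458×(13.9/1.23)^(7/5) = 13.65 MPa.
For a reversible adiabat, W_by_gas = (P₁V₁ − P₂V₂)/(γ−1).
W_by = (458000×0.0139 − 1.365×10^7×0.00123) / (2/5) = -26070 J.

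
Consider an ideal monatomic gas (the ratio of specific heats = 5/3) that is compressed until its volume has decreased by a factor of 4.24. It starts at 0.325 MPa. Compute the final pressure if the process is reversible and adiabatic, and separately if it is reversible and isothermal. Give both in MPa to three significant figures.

adiabatic: 3.61 MPa; isothermal: 1.38 MPa

Isothermal: P₂ = P₁(V₁/V₂) = 0.325×4.24 = 1.378 MPa.
Adiabatic: P₂ = P₁(V₁/V₂)^γ = 0.325×4.24^(5/3) = 3.61 MPa.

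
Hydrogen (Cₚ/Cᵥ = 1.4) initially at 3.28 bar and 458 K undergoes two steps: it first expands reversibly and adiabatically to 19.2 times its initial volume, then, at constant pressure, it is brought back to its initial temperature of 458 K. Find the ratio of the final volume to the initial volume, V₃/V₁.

Adiabatic step: V₂/V₁ = 19.2; T₂ = T₁·(1/19.2)^(0.4) = 140.5 K.
Isobaric step: V₃/V₂ = T₃/T₂ = 458/140.5.
V₃/V₁ = (V₂/V₁)(V₃/V₂) = 19.2 × (458/140.5) = 62.61.

V₃/V₁ ≈ 62.6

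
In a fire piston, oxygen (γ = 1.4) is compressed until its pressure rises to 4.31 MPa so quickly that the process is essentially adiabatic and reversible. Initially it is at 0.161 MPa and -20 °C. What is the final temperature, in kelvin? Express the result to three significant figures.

T₂ ≈ 648 K

Along an adiabat T P^((1−γ)/γ) is constant, so T₂ = T₁ (P₂/P₁)^((γ−1)/γ).
T₁ = -20 °C = 253.1 K.
T₂ = 253.1 × (4.31/0.161)^(0.286) = 647.6 K.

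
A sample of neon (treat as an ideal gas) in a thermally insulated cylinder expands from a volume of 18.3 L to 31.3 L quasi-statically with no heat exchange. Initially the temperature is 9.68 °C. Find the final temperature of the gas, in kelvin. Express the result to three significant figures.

Adiabatic: T₁V₁^(γ−1) = T₂V₂^(γ−1) ⇒ T₂ = T₁ (V₁/V₂)^(γ−1).
For a monatomic ideal gas γ = 5/3, so γ−1 = 2/3.
T₁ = 9.68 °C = 282.8 K.
T₂ = 282.8 × (18.3/31.3)^(2/3) = 197.8 K.

T₂ ≈ 198 K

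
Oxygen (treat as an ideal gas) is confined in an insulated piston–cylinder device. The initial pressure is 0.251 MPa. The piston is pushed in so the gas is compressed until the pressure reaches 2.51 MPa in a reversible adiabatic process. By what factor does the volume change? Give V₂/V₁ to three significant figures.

From PV^γ = const, V₂/V₁ = (P₁/P₂)^(1/γ).
For a diatomic ideal gas γ = 7/5.
V₂/V₁ = (0.251/2.51)^(5/7) = 0.1931.

V₂/V₁ ≈ 0.193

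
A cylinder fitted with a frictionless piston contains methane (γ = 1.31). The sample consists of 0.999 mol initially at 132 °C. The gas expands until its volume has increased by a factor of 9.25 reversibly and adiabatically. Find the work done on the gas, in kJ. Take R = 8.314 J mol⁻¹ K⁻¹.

Adiabatic: T₁V₁^(γ−1) = T₂V₂^(γ−1) ⇒ T₂ = T₁ (V₁/V₂)^(γ−1).
T₁ = 132 °C = 405.1 K.
T₂ = 405.1 × (1/9.25)^(0.31) = 203.3 K.
Q = 0, so ΔU = W_on_gas = nCᵥΔT with Cᵥ = R/(γ−1) = 26.82 J/(mol·K).
ΔU = 0.999 × 26.82 × (203.3 − 405.1) = -5408 J.

W ≈ -5.41 kJ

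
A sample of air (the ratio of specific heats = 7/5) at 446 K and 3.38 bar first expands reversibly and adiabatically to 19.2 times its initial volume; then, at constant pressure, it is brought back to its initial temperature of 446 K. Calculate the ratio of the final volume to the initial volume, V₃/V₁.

V₃/V₁ ≈ 62.6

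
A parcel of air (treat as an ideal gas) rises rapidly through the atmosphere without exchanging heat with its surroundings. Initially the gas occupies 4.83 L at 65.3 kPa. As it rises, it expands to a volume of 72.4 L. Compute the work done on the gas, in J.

W ≈ -522 J

γ = 7/5 for a diatomic ideal gas.
P₂ = P₁(V₁/V₂)^γ = 65.3×(4.83/72.4)^(7/5) = 1.475 kPa.
For a reversible adiabat, W_by_gas = (P₁V₁ − P₂V₂)/(γ−1).
W_by = (65300×0.00483 − 1475×0.0724) / (2/5) = 521.5 J.
W_on_gas = −W_by = -521.5 J.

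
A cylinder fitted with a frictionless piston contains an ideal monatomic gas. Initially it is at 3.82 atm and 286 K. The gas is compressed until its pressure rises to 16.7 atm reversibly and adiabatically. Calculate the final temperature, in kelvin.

T₂ ≈ 516 K

Adiabatic: T₂/T₁ = (P₂/P₁)^((γ−1)/γ).
For a monatomic ideal gas γ = 5/3, so (γ−1)/γ = 2/5.
T₂ = 286 × (16.7/3.82)^(2/5) = 516 K.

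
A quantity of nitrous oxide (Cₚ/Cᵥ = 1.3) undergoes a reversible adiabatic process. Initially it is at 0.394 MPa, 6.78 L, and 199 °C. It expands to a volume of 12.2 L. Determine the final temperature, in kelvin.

T₂ ≈ 396 K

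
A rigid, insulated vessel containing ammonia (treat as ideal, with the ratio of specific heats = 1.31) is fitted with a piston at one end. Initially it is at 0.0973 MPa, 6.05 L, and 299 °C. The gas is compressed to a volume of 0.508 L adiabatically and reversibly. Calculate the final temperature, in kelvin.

T₂ ≈ 1230 K

Adiabatic: T₁V₁^(γ−1) = T₂V₂^(γ−1) ⇒ T₂ = T₁ (V₁/V₂)^(γ−1).
T₁ = 299 °C = 572.1 K.
T₂ = 572.1 × (6.05/0.508)^(0.31) = 1233 K.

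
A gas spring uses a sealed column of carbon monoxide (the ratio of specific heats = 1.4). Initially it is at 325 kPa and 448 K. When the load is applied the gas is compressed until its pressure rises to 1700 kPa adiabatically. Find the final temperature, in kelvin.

T₂ ≈ 719 K

Adiabatic: T₂/T₁ = (P₂/P₁)^((γ−1)/γ).
T₂ = 448 × (1700/325)^(0.286) = 718.8 K.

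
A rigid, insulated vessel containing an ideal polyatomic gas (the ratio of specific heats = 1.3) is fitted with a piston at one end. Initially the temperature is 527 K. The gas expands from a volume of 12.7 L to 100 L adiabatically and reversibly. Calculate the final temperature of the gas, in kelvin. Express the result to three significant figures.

Adiabatic: T₁V₁^(γ−1) = T₂V₂^(γ−1) ⇒ T₂ = T₁ (V₁/V₂)^(γ−1).
T₂ = 527 × (12.7/100)^(0.3) = 283.8 K.

T₂ ≈ 284 K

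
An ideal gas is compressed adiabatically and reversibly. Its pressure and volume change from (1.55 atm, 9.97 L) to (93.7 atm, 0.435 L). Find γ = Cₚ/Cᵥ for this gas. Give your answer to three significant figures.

PV^γ = const ⇒ γ = ln(P₂/P₁) / ln(V₁/V₂).
γ = ln(93.7/1.55) / ln(9.97/0.435) = 1.31.

γ ≈ 1.31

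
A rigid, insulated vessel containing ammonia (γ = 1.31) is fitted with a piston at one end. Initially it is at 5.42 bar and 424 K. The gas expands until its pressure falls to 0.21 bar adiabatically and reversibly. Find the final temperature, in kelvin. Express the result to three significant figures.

T₂ ≈ 196 K

Adiabatic: T₂/T₁ = (P₂/P₁)^((γ−1)/γ).
T₂ = 424 × (0.21/5.42)^(0.237) = 196.5 K.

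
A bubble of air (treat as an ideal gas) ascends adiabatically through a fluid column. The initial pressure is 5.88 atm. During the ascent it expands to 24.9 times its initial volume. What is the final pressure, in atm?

Since PV^γ is constant along a reversible adiabat, P₂ = P₁ (V₁/V₂)^γ.
For a diatomic ideal gas γ = 7/5.
P₂ = 5.88 × (1/24.9)^(7/5) = 0.06527 atm.

P₂ ≈ 0.0653 atm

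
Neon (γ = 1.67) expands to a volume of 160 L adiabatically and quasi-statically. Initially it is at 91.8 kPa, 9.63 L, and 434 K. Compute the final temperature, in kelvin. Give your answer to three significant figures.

T₂ ≈ 66.0 K

For a reversible adiabat TV^(γ−1) is constant, so T₂ = T₁ (V₁/V₂)^(γ−1).
T₂ = 434 × (9.63/160)^(0.67) = 66.03 K.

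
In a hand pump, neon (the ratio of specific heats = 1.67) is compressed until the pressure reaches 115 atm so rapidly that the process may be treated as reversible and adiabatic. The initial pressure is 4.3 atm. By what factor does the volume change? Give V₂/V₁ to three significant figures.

V₂/V₁ ≈ 0.140

From PV^γ = const, V₂/V₁ = (P₁/P₂)^(1/γ).
V₂/V₁ = (4.3/115)^(0.599) = 0.1398.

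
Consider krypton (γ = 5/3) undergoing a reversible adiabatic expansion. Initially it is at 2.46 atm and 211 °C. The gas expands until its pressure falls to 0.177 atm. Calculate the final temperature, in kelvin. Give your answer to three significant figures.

T₂ ≈ 169 K

Adiabatic: T₂/T₁ = (P₂/P₁)^((γ−1)/γ).
T₁ = 211 °C = 484.1 K.
T₂ = 484.1 × (0.177/2.46)^(2/5) = 169 K.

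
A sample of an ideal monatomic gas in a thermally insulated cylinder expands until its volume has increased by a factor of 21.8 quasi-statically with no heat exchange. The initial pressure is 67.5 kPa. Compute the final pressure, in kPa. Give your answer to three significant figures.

Since PV^γ is constant along a reversible adiabat, P₂ = P₁ (V₁/V₂)^γ.
For a monatomic ideal gas γ = 5/3.
P₂ = 67.5 × (1/21.8)^(5/3) = 0.3968 kPa.

P₂ ≈ 0.397 kPa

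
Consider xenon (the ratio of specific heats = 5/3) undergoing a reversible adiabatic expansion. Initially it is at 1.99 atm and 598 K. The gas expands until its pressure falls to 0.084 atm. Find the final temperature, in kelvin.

Adiabatic: T₂/T₁ = (P₂/P₁)^((γ−1)/γ).
T₂ = 598 × (0.084/1.99)^(2/5) = 168.6 K.

T₂ ≈ 169 K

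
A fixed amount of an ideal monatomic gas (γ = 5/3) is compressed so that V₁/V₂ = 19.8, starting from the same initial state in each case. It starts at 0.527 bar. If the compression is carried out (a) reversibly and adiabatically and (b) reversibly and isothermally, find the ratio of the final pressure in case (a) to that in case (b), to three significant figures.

P_adiabatic / P_isothermal ≈ 7.32

Isothermal: P_b = P₁(V₁/V₂) = 0.527×19.8.
Adiabatic: P_a = P₁(V₁/V₂)^γ = 0.527×19.8^(5/3).
P_a/P_b = (V₁/V₂)^(γ−1) = 19.8^(2/3) = 7.319.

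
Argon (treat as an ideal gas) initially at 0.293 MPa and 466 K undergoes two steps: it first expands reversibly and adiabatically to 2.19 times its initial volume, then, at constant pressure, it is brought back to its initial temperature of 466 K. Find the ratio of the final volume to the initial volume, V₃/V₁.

V₃/V₁ ≈ 3.69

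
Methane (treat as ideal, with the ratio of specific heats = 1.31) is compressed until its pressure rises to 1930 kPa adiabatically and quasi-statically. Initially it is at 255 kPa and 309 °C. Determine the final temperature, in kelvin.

T₂ ≈ 940 K

Along an adiabat T P^((1−γ)/γ) is constant, so T₂ = T₁ (P₂/P₁)^((γ−1)/γ).
T₁ = 309 °C = 582.1 K.
T₂ = 582.1 × (1930/255)^(0.237) = 939.8 K.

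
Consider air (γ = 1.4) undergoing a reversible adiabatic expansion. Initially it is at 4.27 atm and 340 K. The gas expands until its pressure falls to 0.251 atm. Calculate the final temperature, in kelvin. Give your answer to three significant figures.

Along an adiabat T P^((1−γ)/γ) is constant, so T₂ = T₁ (P₂/P₁)^((γ−1)/γ).
T₂ = 340 × (0.251/4.27)^(0.286) = 151.3 K.

T₂ ≈ 151 K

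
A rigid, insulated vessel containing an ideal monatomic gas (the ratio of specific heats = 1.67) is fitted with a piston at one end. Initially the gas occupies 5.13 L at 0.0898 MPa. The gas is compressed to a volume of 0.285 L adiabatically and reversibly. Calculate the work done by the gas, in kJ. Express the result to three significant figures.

P₂ = P₁(V₁/V₂)^γ = 0.0898×(5.13/0.285)^(1.67) = 11.21 MPa.
For a reversible adiabat, W_by_gas = (P₁V₁ − P₂V₂)/(γ−1).
W_by = (89800×0.00513 − 1.121×10^7×0.000285) / (0.67) = -4081 J.

W ≈ -4.08 kJ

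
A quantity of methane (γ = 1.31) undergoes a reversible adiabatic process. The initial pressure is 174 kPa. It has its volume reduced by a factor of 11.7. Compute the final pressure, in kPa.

P₂ ≈ 4360 kPa

Since PV^γ is constant along a reversible adiabat, P₂ = P₁ (V₁/V₂)^γ.
P₂ = 174 × 11.7^(1.31) = 4364 kPa.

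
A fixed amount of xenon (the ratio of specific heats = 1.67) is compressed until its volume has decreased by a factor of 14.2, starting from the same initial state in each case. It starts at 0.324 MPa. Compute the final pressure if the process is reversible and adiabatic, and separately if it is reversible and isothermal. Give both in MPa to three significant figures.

Isothermal: P₂ = P₁(V₁/V₂) = 0.324×14.2 = 4.601 MPa.
Adiabatic: P₂ = P₁(V₁/V₂)^γ = 0.324×14.2^(1.67) = 27.22 MPa.

adiabatic: 27.2 MPa; isothermal: 4.60 MPa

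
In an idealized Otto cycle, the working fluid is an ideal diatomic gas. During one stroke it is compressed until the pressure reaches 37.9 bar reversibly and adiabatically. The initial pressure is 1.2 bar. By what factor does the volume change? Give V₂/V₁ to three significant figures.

V₂/V₁ ≈ 0.0849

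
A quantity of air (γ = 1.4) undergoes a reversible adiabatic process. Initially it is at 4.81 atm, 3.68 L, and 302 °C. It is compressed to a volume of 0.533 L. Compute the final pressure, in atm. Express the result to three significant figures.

Adiabatic: P₁V₁^γ = P₂V₂^γ ⇒ P₂ = P₁ (V₁/V₂)^γ.
P₂ = 4.81 × (3.68/0.533)^(1.4) = 71.93 atm.

P₂ ≈ 71.9 atm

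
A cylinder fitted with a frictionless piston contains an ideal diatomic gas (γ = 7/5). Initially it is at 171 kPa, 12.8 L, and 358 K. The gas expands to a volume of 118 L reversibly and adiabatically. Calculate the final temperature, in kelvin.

For a reversible adiabat TV^(γ−1) is constant, so T₂ = T₁ (V₁/V₂)^(γ−1).
T₂ = 358 × (12.8/118)^(2/5) = 147.2 K.

T₂ ≈ 147 K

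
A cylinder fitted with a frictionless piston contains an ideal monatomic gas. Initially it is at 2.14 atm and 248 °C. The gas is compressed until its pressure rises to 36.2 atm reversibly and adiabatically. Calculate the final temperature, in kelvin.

T₂ ≈ 1620 K

Adiabatic: T₂/T₁ = (P₂/P₁)^((γ−1)/γ).
For a monatomic ideal gas γ = 5/3, so (γ−1)/γ = 2/5.
T₁ = 248 °C = 521.1 K.
T₂ = 521.1 × (36.2/2.14)^(2/5) = 1615 K.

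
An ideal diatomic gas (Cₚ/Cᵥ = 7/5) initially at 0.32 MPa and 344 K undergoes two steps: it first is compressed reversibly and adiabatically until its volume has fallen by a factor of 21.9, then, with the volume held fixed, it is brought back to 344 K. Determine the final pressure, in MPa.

Adiabatic step (PV^γ = const): P₂ = 0.32×21.9^(7/5) = 24.09 MPa; T₂ = 344×21.9^(2/5) = 1182 K.
Isochoric: P₃ = P₂(T₃/T₂) = 24.09 × (344/1182) = 7.008 MPa.

P₃ ≈ 7.01 MPa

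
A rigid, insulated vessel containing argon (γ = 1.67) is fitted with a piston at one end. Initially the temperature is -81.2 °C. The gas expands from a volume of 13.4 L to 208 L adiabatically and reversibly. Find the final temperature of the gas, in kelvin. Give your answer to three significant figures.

For a reversible adiabat TV^(γ−1) is constant, so T₂ = T₁ (V₁/V₂)^(γ−1).
T₁ = -81.2 °C = 191.9 K.
T₂ = 191.9 × (13.4/208)^(0.67) = 30.57 K.

T₂ ≈ 30.6 K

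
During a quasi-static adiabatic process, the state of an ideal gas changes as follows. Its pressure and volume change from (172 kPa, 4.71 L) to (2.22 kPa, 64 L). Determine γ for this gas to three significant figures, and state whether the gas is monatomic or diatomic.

γ ≈ 1.67; monatomic

PV^γ = const ⇒ γ = ln(P₂/P₁) / ln(V₁/V₂).
γ = ln(2.22/172) / ln(4.71/64) = 1.667.
γ ≈ 1.67 is close to 5/3, so the gas is monatomic.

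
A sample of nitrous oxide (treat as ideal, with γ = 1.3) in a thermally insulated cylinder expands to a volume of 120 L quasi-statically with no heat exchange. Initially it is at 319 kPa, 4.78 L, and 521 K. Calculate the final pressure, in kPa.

P₂ ≈ 4.83 kPa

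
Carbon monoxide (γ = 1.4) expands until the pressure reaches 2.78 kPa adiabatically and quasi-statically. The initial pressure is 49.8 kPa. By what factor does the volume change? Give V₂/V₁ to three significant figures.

From PV^γ = const, V₂/V₁ = (P₁/P₂)^(1/γ).
V₂/V₁ = (49.8/2.78)^(0.714) = 7.855.

V₂/V₁ ≈ 7.85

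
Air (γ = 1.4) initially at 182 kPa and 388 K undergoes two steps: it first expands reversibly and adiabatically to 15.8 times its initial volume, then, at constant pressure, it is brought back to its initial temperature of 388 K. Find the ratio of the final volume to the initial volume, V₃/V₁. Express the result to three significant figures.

V₃/V₁ ≈ 47.7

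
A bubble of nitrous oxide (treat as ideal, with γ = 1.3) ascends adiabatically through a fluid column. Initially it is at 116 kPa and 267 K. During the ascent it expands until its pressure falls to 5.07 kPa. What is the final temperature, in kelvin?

Along an adiabat T P^((1−γ)/γ) is constant, so T₂ = T₁ (P₂/P₁)^((γ−1)/γ).
T₂ = 267 × (5.07/116)^(0.231) = 129.7 K.

T₂ ≈ 130 K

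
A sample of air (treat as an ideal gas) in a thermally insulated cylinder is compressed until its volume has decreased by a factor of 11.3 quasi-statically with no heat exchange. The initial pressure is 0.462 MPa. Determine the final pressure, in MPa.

Since PV^γ is constant along a reversible adiabat, P₂ = P₁ (V₁/V₂)^γ.
For a diatomic ideal gas γ = 7/5.
P₂ = 0.462 × 11.3^(7/5) = 13.77 MPa.

P₂ ≈ 13.8 MPa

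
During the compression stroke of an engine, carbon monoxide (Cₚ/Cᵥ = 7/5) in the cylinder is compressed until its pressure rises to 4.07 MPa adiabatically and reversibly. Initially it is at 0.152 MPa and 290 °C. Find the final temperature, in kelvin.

Adiabatic: T₂/T₁ = (P₂/P₁)^((γ−1)/γ).
T₁ = 290 °C = 563.1 K.
T₂ = 563.1 × (4.07/0.152)^(2/7) = 1441 K.

T₂ ≈ 1440 K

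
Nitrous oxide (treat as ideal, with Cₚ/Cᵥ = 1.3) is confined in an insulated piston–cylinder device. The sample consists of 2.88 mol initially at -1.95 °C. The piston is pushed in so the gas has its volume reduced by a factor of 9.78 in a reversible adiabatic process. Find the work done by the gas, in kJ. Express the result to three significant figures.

W ≈ -21.3 kJ

For a reversible adiabat TV^(γ−1) is constant, so T₂ = T₁ (V₁/V₂)^(γ−1).
T₁ = -1.95 °C = 271.2 K.
T₂ = 271.2 × 9.78^(0.3) = 537.5 K.
Q = 0, so ΔU = W_on_gas = nCᵥΔT with Cᵥ = R/(γ−1) = 27.71 J/(mol·K).
ΔU = 2.88 × 27.71 × (537.5 − 271.2) = 21260 J.
Work done by the gas = −ΔU = -21260 J.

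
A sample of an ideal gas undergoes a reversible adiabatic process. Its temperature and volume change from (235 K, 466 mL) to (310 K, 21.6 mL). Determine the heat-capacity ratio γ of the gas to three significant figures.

γ ≈ 1.09

TV^(γ−1) = const ⇒ γ − 1 = ln(T₂/T₁) / ln(V₁/V₂).
γ = 1 + ln(310/235) / ln(466/21.6) = 1.09.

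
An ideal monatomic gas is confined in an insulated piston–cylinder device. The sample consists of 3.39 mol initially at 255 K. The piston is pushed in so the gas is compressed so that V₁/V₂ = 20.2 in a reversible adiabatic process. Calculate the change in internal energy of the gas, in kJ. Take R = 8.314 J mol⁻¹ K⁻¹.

Adiabatic: T₁V₁^(γ−1) = T₂V₂^(γ−1) ⇒ T₂ = T₁ (V₁/V₂)^(γ−1).
γ = 5/3 for a monatomic ideal gas, so γ−1 = 2/3.
T₂ = 255 × 20.2^(2/3) = 1891 K.
Q = 0, so ΔU = W_on_gas = nCᵥΔT with Cᵥ = R/(γ−1) = 12.47 J/(mol·K).
ΔU = 3.39 × 12.47 × (1891 − 255) = 69180 J.

ΔU ≈ 69.2 kJ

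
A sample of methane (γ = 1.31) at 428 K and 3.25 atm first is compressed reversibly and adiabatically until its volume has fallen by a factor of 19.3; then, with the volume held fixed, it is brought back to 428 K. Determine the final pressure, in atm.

P₃ ≈ 62.7 atm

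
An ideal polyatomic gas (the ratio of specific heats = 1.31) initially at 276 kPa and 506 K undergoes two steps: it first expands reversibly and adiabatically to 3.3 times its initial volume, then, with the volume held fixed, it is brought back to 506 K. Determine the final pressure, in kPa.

Adiabatic step (PV^γ = const): P₂ = 276×(1/3.3)^(1.31) = 57.76 kPa; T₂ = 506×(1/3.3)^(0.31) = 349.5 K.
Isochoric: P₃ = P₂(T₃/T₂) = 57.76 × (506/349.5) = 83.64 kPa.

P₃ ≈ 83.6 kPa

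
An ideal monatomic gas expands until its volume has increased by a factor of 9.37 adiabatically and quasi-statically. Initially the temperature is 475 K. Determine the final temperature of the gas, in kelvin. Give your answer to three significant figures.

T₂ ≈ 107 K

Adiabatic: T₁V₁^(γ−1) = T₂V₂^(γ−1) ⇒ T₂ = T₁ (V₁/V₂)^(γ−1).
For a monatomic ideal gas γ = 5/3, so γ−1 = 2/3.
T₂ = 475 × (1/9.37)^(2/3) = 106.9 K.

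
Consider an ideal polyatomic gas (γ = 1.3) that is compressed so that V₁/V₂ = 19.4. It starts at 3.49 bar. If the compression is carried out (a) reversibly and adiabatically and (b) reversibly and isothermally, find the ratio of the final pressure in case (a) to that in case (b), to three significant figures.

P_adiabatic / P_isothermal ≈ 2.43

Isothermal: P_b = P₁(V₁/V₂) = 3.49×19.4.
Adiabatic: P_a = P₁(V₁/V₂)^γ = 3.49×19.4^(1.3).
P_a/P_b = (V₁/V₂)^(γ−1) = 19.4^(0.3) = 2.434.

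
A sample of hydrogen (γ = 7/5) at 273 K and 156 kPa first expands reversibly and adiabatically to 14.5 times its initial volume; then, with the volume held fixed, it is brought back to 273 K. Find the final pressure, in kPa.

P₃ ≈ 10.8 kPa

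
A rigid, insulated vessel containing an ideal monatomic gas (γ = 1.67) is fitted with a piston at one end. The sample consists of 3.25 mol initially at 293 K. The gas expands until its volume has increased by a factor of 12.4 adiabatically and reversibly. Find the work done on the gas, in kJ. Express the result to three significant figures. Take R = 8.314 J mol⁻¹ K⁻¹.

W ≈ -9.63 kJ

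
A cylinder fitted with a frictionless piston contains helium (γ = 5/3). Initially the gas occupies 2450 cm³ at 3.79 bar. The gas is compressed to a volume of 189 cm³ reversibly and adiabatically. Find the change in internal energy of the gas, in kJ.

ΔU ≈ 6.29 kJ

P₂ = P₁(V₁/V₂)^γ = 3.79×(2450/189)^(5/3) = 271.1 bar.
For a reversible adiabat, W_by_gas = (P₁V₁ − P₂V₂)/(γ−1).
W_by = (379000×0.00245 − 2.711×10^7×0.000189) / (2/3) = -6293 J.
Q = 0 ⇒ ΔU = −W_by = 6293 J.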